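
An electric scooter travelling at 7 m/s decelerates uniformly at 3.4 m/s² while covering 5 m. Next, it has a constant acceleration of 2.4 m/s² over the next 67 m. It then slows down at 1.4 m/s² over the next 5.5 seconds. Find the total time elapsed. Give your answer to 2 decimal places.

12.45 s

Phase 1 (decelerating): v₀ = 7.00 m/s, a = -3.4 m/s².
v² = v₀² + 2aΔx = 7.00² + 2·-3.4·5 = 15.0 → v = 3.87 m/s
t = (v − v₀)/a = (3.87 − 7.00)/-3.4 = 0.920 s

Phase 2 (accelerating): v₀ = 3.87 m/s, a = 2.4 m/s².
v² = v₀² + 2aΔx = 3.87² + 2·2.4·67 = 337 → v = 18.3 m/s
t = (v − v₀)/a = (18.3 − 3.87)/2.4 = 6.03 s

Phase 3 (decelerating): v₀ = 18.3 m/s, a = -1.4 m/s².
v = v₀ + at = 18.3 + (-1.4)(5.5) = 10.6 m/s
Δx = v₀t + ½at² = 18.3·5.5 + 0.5·-1.4·5.5² = 79.7 m
Total time = 0.920 + 6.03 + 5.50 = 12.5 s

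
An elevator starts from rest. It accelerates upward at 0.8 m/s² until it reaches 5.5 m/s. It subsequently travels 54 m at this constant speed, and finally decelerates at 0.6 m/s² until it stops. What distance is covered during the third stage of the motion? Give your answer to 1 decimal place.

Phase 1 (accelerating): v₀ = 0 m/s, a = 0.8 m/s².
v = v₀ + at → t = (5.5 − 0) / 0.8 = 6.88 s
v² = v₀² + 2aΔx → Δx = (5.5² − 0²)/(2·0.8) = 18.9 m

Phase 2 (constant speed): v₀ = 5.50 m/s, a = 0 m/s².
Constant speed: t = d/v = 54/5.50 = 9.82 s

Phase 3 (decelerating): v₀ = 5.50 m/s, a = -0.6 m/s².
v = v₀ + at → t = (0 − 5.50) / -0.6 = 9.17 s
v² = v₀² + 2aΔx → Δx = (0² − 5.50²)/(2·-0.6) = 25.2 m
Distance in phase 3 = 25.2 m

25.2 m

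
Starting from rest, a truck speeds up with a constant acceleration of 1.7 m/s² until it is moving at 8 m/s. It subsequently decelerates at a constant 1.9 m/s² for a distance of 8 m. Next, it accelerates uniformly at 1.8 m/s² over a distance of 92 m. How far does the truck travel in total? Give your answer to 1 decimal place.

Phase 1 (accelerating): v₀ = 0 m/s, a = 1.7 m/s².
v = v₀ + at → t = (8 − 0) / 1.7 = 4.71 s
v² = v₀² + 2aΔx → Δx = (8² − 0²)/(2·1.7) = 18.8 m

Phase 2 (decelerating): v₀ = 8.00 m/s, a = -1.9 m/s².
v² = v₀² + 2aΔx = 8.00² + 2·-1.9·8 = 33.6 → v = 5.80 m/s
t = (v − v₀)/a = (5.80 − 8.00)/-1.9 = 1.16 s

Phase 3 (accelerating): v₀ = 5.80 m/s, a = 1.8 m/s².
v² = v₀² + 2aΔx = 5.80² + 2·1.8·92 = 365 → v = 19.1 m/s
t = (v − v₀)/a = (19.1 − 5.80)/1.8 = 7.39 s
Total distance = 18.8 + 8.00 + 92.0 = 119 m

118.8 m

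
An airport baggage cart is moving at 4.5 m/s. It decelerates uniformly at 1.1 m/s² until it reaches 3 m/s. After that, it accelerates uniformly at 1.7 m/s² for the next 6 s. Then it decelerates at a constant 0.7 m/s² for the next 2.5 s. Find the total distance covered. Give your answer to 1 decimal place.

Phase 1 (decelerating): v₀ = 4.50 m/s, a = -1.1 m/s².
v = v₀ + at → t = (3 − 4.50) / -1.1 = 1.36 s
v² = v₀² + 2aΔx → Δx = (3² − 4.50²)/(2·-1.1) = 5.11 m

Phase 2 (accelerating): v₀ = 3.00 m/s, a = 1.7 m/s².
v = v₀ + at = 3.00 + (1.7)(6) = 13.2 m/s
Δx = v₀t + ½at² = 3.00·6 + 0.5·1.7·6² = 48.6 m

Phase 3 (decelerating): v₀ = 13.2 m/s, a = -0.7 m/s².
v = v₀ + at = 13.2 + (-0.7)(2.5) = 11.4 m/s
Δx = v₀t + ½at² = 13.2·2.5 + 0.5·-0.7·2.5² = 30.8 m
Total distance = 5.11 + 48.6 + 30.8 = 84.5 m

84.5 m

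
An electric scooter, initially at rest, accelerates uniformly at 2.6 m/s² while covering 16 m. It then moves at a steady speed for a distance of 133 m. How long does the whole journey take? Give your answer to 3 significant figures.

18.1 s

Phase 1 (accelerating): v₀ = 0 m/s, a = 2.6 m/s².
v² = v₀² + 2aΔx = 0² + 2·2.6·16 = 83.2 → v = 9.12 m/s
t = (v − v₀)/a = (9.12 − 0)/2.6 = 3.51 s

Phase 2 (constant speed): v₀ = 9.12 m/s, a = 0 m/s².
Constant speed: t = d/v = 133/9.12 = 14.6 s
Total time = 3.51 + 14.6 = 18.1 s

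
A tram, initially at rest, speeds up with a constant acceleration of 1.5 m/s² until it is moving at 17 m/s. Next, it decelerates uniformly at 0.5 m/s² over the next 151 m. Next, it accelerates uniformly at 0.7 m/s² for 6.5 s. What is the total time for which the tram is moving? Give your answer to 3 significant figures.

28.3 s

Phase 1 (accelerating): v₀ = 0 m/s, a = 1.5 m/s².
v = v₀ + at → t = (17 − 0) / 1.5 = 11.3 s
v² = v₀² + 2aΔx → Δx = (17² − 0²)/(2·1.5) = 96.3 m

Phase 2 (decelerating): v₀ = 17.0 m/s, a = -0.5 m/s².
v² = v₀² + 2aΔx = 17.0² + 2·-0.5·151 = 138 → v = 11.7 m/s
t = (v − v₀)/a = (11.7 − 17.0)/-0.5 = 10.5 s

Phase 3 (accelerating): v₀ = 11.7 m/s, a = 0.7 m/s².
v = v₀ + at = 11.7 + (0.7)(6.5) = 16.3 m/s
Δx = v₀t + ½at² = 11.7·6.5 + 0.5·0.7·6.5² = 91.1 m
Total time = 11.3 + 10.5 + 6.50 = 28.3 s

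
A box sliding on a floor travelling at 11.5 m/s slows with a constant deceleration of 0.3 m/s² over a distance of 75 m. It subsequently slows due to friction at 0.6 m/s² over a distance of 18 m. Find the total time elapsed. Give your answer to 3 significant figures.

Phase 1 (decelerating): v₀ = 11.5 m/s, a = -0.3 m/s².
v² = v₀² + 2aΔx = 11.5² + 2·-0.3·75 = 87.2 → v = 9.34 m/s
t = (v − v₀)/a = (9.34 − 11.5)/-0.3 = 7.20 s

Phase 2 (decelerating): v₀ = 9.34 m/s, a = -0.6 m/s².
v² = v₀² + 2aΔx = 9.34² + 2·-0.6·18 = 65.7 → v = 8.10 m/s
t = (v − v₀)/a = (8.10 − 9.34)/-0.6 = 2.06 s
Total time = 7.20 + 2.06 = 9.26 s

9.26 s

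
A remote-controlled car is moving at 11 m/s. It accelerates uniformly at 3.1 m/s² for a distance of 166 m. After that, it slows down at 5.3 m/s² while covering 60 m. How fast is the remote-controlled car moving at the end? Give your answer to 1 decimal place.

22.7 m/s

Phase 1 (accelerating): v₀ = 11.0 m/s, a = 3.1 m/s².
v² = v₀² + 2aΔx = 11.0² + 2·3.1·166 = 1150 → v = 33.9 m/s
t = (v − v₀)/a = (33.9 − 11.0)/3.1 = 7.39 s

Phase 2 (decelerating): v₀ = 33.9 m/s, a = -5.3 m/s².
v² = v₀² + 2aΔx = 33.9² + 2·-5.3·60 = 514 → v = 22.7 m/s
t = (v − v₀)/a = (22.7 − 33.9)/-5.3 = 2.12 s
Final speed = 22.7 m/s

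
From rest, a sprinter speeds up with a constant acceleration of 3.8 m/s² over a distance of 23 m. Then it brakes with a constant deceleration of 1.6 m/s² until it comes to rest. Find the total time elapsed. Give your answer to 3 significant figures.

Phase 1 (accelerating): v₀ = 0 m/s, a = 3.8 m/s².
v² = v₀² + 2aΔx = 0² + 2·3.8·23 = 175 → v = 13.2 m/s
t = (v − v₀)/a = (13.2 − 0)/3.8 = 3.48 s

Phase 2 (decelerating): v₀ = 13.2 m/s, a = -1.6 m/s².
v = v₀ + at → t = (0 − 13.2) / -1.6 = 8.26 s
v² = v₀² + 2aΔx → Δx = (0² − 13.2²)/(2·-1.6) = 54.6 m
Total time = 3.48 + 8.26 = 11.7 s

11.7 s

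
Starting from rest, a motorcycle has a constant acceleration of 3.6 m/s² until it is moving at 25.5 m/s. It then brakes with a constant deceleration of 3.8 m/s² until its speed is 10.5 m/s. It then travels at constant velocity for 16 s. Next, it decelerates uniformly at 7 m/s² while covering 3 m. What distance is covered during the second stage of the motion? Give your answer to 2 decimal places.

71.05 m

Phase 1 (accelerating): v₀ = 0 m/s, a = 3.6 m/s².
v = v₀ + at → t = (25.5 − 0) / 3.6 = 7.08 s
v² = v₀² + 2aΔx → Δx = (25.5² − 0²)/(2·3.6) = 90.3 m

Phase 2 (decelerating): v₀ = 25.5 m/s, a = -3.8 m/s².
v = v₀ + at → t = (10.5 − 25.5) / -3.8 = 3.95 s
v² = v₀² + 2aΔx → Δx = (10.5² − 25.5²)/(2·-3.8) = 71.1 m
Distance in phase 2 = 71.1 m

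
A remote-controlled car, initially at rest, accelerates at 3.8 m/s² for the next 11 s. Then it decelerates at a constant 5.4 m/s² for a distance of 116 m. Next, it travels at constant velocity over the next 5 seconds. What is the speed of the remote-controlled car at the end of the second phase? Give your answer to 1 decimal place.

22.2 m/s

Phase 1 (accelerating): v₀ = 0 m/s, a = 3.8 m/s².
v = v₀ + at = 0 + (3.8)(11) = 41.8 m/s
Δx = v₀t + ½at² = 0·11 + 0.5·3.8·11² = 230 m

Phase 2 (decelerating): v₀ = 41.8 m/s, a = -5.4 m/s².
v² = v₀² + 2aΔx = 41.8² + 2·-5.4·116 = 494 → v = 22.2 m/s
t = (v − v₀)/a = (22.2 − 41.8)/-5.4 = 3.62 s
Speed at end of phase 2 = 22.2 m/s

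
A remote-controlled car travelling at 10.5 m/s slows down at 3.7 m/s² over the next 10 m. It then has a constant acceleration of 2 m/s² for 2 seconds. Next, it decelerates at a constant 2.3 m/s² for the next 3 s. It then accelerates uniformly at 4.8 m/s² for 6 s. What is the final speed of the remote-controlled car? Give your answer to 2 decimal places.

Phase 1 (decelerating): v₀ = 10.5 m/s, a = -3.7 m/s².
v² = v₀² + 2aΔx = 10.5² + 2·-3.7·10 = 36.2 → v = 6.02 m/s
t = (v − v₀)/a = (6.02 − 10.5)/-3.7 = 1.21 s

Phase 2 (accelerating): v₀ = 6.02 m/s, a = 2 m/s².
v = v₀ + at = 6.02 + (2)(2) = 10.0 m/s
Δx = v₀t + ½at² = 6.02·2 + 0.5·2·2² = 16.0 m

Phase 3 (decelerating): v₀ = 10.0 m/s, a = -2.3 m/s².
v = v₀ + at = 10.0 + (-2.3)(3) = 3.12 m/s
Δx = v₀t + ½at² = 10.0·3 + 0.5·-2.3·3² = 19.7 m

Phase 4 (accelerating): v₀ = 3.12 m/s, a = 4.8 m/s².
v = v₀ + at = 3.12 + (4.8)(6) = 31.9 m/s
Δx = v₀t + ½at² = 3.12·6 + 0.5·4.8·6² = 105 m
Final speed = 31.9 m/s

31.92 m/s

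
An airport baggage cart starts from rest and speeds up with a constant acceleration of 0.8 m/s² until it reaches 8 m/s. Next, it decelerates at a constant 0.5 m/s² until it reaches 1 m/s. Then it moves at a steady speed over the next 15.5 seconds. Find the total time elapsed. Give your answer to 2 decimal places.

Phase 1 (accelerating): v₀ = 0 m/s, a = 0.8 m/s².
v = v₀ + at → t = (8 − 0) / 0.8 = 10.0 s
v² = v₀² + 2aΔx → Δx = (8² − 0²)/(2·0.8) = 40.0 m

Phase 2 (decelerating): v₀ = 8.00 m/s, a = -0.5 m/s².
v = v₀ + at → t = (1 − 8.00) / -0.5 = 14.0 s
v² = v₀² + 2aΔx → Δx = (1² − 8.00²)/(2·-0.5) = 63.0 m

Phase 3 (constant speed): v₀ = 1.00 m/s, a = 0 m/s².
v = v₀ + at = 1.00 + (0)(15.5) = 1.00 m/s
Δx = v₀t + ½at² = 1.00·15.5 + 0.5·0·15.5² = 15.5 m
Total time = 10.0 + 14.0 + 15.5 = 39.5 s

39.50 s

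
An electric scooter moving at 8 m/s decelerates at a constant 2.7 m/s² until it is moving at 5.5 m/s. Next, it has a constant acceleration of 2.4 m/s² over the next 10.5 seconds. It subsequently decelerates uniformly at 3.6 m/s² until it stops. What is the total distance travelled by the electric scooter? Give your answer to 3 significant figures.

327 m

Phase 1 (decelerating): v₀ = 8.00 m/s, a = -2.7 m/s².
v = v₀ + at → t = (5.5 − 8.00) / -2.7 = 0.926 s
v² = v₀² + 2aΔx → Δx = (5.5² − 8.00²)/(2·-2.7) = 6.25 m

Phase 2 (accelerating): v₀ = 5.50 m/s, a = 2.4 m/s².
v = v₀ + at = 5.50 + (2.4)(10.5) = 30.7 m/s
Δx = v₀t + ½at² = 5.50·10.5 + 0.5·2.4·10.5² = 190 m

Phase 3 (decelerating): v₀ = 30.7 m/s, a = -3.6 m/s².
v = v₀ + at → t = (0 − 30.7) / -3.6 = 8.53 s
v² = v₀² + 2aΔx → Δx = (0² − 30.7²)/(2·-3.6) = 131 m
Total distance = 6.25 + 190 + 131 = 327 m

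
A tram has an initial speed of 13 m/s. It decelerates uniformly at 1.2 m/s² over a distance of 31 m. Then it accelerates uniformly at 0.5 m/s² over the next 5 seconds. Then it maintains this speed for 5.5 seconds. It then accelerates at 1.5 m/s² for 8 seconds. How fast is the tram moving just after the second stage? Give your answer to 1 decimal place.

12.2 m/s

Phase 1 (decelerating): v₀ = 13.0 m/s, a = -1.2 m/s².
v² = v₀² + 2aΔx = 13.0² + 2·-1.2·31 = 94.6 → v = 9.73 m/s
t = (v − v₀)/a = (9.73 − 13.0)/-1.2 = 2.73 s

Phase 2 (accelerating): v₀ = 9.73 m/s, a = 0.5 m/s².
v = v₀ + at = 9.73 + (0.5)(5) = 12.2 m/s
Δx = v₀t + ½at² = 9.73·5 + 0.5·0.5·5² = 54.9 m
Speed at end of phase 2 = 12.2 m/s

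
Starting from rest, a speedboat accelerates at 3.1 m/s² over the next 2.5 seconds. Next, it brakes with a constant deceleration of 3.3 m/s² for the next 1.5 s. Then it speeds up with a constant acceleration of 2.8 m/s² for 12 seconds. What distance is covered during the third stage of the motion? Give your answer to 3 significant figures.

Phase 1 (accelerating): v₀ = 0 m/s, a = 3.1 m/s².
v = v₀ + at = 0 + (3.1)(2.5) = 7.75 m/s
Δx = v₀t + ½at² = 0·2.5 + 0.5·3.1·2.5² = 9.69 m

Phase 2 (decelerating): v₀ = 7.75 m/s, a = -3.3 m/s².
v = v₀ + at = 7.75 + (-3.3)(1.5) = 2.80 m/s
Δx = v₀t + ½at² = 7.75·1.5 + 0.5·-3.3·1.5² = 7.91 m

Phase 3 (accelerating): v₀ = 2.80 m/s, a = 2.8 m/s².
v = v₀ + at = 2.80 + (2.8)(12) = 36.4 m/s
Δx = v₀t + ½at² = 2.80·12 + 0.5·2.8·12² = 235 m
Distance in phase 3 = 235 m

235 m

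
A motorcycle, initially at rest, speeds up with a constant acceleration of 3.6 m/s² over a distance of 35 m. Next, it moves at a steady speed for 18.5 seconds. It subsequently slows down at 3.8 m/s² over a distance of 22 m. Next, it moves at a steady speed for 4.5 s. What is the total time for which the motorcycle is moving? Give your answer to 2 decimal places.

Phase 1 (accelerating): v₀ = 0 m/s, a = 3.6 m/s².
v² = v₀² + 2aΔx = 0² + 2·3.6·35 = 252 → v = 15.9 m/s
t = (v − v₀)/a = (15.9 − 0)/3.6 = 4.41 s

Phase 2 (constant speed): v₀ = 15.9 m/s, a = 0 m/s².
v = v₀ + at = 15.9 + (0)(18.5) = 15.9 m/s
Δx = v₀t + ½at² = 15.9·18.5 + 0.5·0·18.5² = 294 m

Phase 3 (decelerating): v₀ = 15.9 m/s, a = -3.8 m/s².
v² = v₀² + 2aΔx = 15.9² + 2·-3.8·22 = 84.8 → v = 9.21 m/s
t = (v − v₀)/a = (9.21 − 15.9)/-3.8 = 1.75 s

Phase 4 (constant speed): v₀ = 9.21 m/s, a = 0 m/s².
v = v₀ + at = 9.21 + (0)(4.5) = 9.21 m/s
Δx = v₀t + ½at² = 9.21·4.5 + 0.5·0·4.5² = 41.4 m
Total time = 4.41 + 18.5 + 1.75 + 4.50 = 29.2 s

29.16 s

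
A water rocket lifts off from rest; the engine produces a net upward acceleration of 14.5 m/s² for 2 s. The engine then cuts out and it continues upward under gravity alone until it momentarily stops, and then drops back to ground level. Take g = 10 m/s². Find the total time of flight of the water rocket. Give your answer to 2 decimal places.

Phase 1 (powered ascent): v₀ = 0 m/s, a = 14.5 m/s².
v = v₀ + at = 0 + (14.5)(2) = 29.0 m/s
Δx = v₀t + ½at² = 0·2 + 0.5·14.5·2² = 29.0 m

Phase 2 (coasting upward): v₀ = 29.0 m/s, a = -10 m/s².
v = v₀ + at → t = (0 − 29.0) / -10 = 2.90 s
v² = v₀² + 2aΔx → Δx = (0² − 29.0²)/(2·-10) = 42.0 m

Phase 3 (free fall): v₀ = 0 m/s, a = -10 m/s².
Falls 71.0 m from rest: t = √(2·71.0/10) = 3.77 s; v = g·t = 37.7 m/s.
Total time = 2.00 + 2.90 + 3.77 = 8.67 s

8.67 s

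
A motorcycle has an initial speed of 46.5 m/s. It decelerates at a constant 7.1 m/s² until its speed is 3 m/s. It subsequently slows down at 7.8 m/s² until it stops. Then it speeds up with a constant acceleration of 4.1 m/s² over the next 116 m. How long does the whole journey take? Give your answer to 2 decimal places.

14.03 s

Phase 1 (decelerating): v₀ = 46.5 m/s, a = -7.1 m/s².
v = v₀ + at → t = (3 − 46.5) / -7.1 = 6.13 s
v² = v₀² + 2aΔx → Δx = (3² − 46.5²)/(2·-7.1) = 152 m

Phase 2 (decelerating): v₀ = 3.00 m/s, a = -7.8 m/s².
v = v₀ + at → t = (0 − 3.00) / -7.8 = 0.385 s
v² = v₀² + 2aΔx → Δx = (0² − 3.00²)/(2·-7.8) = 0.577 m

Phase 3 (accelerating): v₀ = 0 m/s, a = 4.1 m/s².
v² = v₀² + 2aΔx = 0² + 2·4.1·116 = 951 → v = 30.8 m/s
t = (v − v₀)/a = (30.8 − 0)/4.1 = 7.52 s
Total time = 6.13 + 0.385 + 7.52 = 14.0 s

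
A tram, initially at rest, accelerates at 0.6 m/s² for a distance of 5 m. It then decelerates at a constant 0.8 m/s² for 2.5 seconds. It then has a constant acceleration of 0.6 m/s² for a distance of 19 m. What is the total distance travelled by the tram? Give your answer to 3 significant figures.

Phase 1 (accelerating): v₀ = 0 m/s, a = 0.6 m/s².
v² = v₀² + 2aΔx = 0² + 2·0.6·5 = 6.00 → v = 2.45 m/s
t = (v − v₀)/a = (2.45 − 0)/0.6 = 4.08 s

Phase 2 (decelerating): v₀ = 2.45 m/s, a = -0.8 m/s².
v = v₀ + at = 2.45 + (-0.8)(2.5) = 0.449 m/s
Δx = v₀t + ½at² = 2.45·2.5 + 0.5·-0.8·2.5² = 3.62 m

Phase 3 (accelerating): v₀ = 0.449 m/s, a = 0.6 m/s².
v² = v₀² + 2aΔx = 0.449² + 2·0.6·19 = 23.0 → v = 4.80 m/s
t = (v − v₀)/a = (4.80 − 0.449)/0.6 = 7.24 s
Total distance = 5.00 + 3.62 + 19.0 = 27.6 m

27.6 m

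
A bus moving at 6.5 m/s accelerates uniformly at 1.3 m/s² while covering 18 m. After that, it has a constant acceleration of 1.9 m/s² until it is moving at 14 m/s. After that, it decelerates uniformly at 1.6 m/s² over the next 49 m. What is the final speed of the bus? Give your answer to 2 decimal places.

6.26 m/s

Phase 1 (accelerating): v₀ = 6.50 m/s, a = 1.3 m/s².
v² = v₀² + 2aΔx = 6.50² + 2·1.3·18 = 89.1 → v = 9.44 m/s
t = (v − v₀)/a = (9.44 − 6.50)/1.3 = 2.26 s

Phase 2 (accelerating): v₀ = 9.44 m/s, a = 1.9 m/s².
v = v₀ + at → t = (14 − 9.44) / 1.9 = 2.40 s
v² = v₀² + 2aΔx → Δx = (14² − 9.44²)/(2·1.9) = 28.1 m

Phase 3 (decelerating): v₀ = 14.0 m/s, a = -1.6 m/s².
v² = v₀² + 2aΔx = 14.0² + 2·-1.6·49 = 39.2 → v = 6.26 m/s
t = (v − v₀)/a = (6.26 − 14.0)/-1.6 = 4.84 s
Final speed = 6.26 m/s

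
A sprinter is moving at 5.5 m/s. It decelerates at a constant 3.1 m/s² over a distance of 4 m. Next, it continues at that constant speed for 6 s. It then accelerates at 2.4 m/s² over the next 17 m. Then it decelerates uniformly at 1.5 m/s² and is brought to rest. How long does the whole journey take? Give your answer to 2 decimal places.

16.16 s

Phase 1 (decelerating): v₀ = 5.50 m/s, a = -3.1 m/s².
v² = v₀² + 2aΔx = 5.50² + 2·-3.1·4 = 5.45 → v = 2.33 m/s
t = (v − v₀)/a = (2.33 − 5.50)/-3.1 = 1.02 s

Phase 2 (constant speed): v₀ = 2.33 m/s, a = 0 m/s².
v = v₀ + at = 2.33 + (0)(6) = 2.33 m/s
Δx = v₀t + ½at² = 2.33·6 + 0.5·0·6² = 14.0 m

Phase 3 (accelerating): v₀ = 2.33 m/s, a = 2.4 m/s².
v² = v₀² + 2aΔx = 2.33² + 2·2.4·17 = 87.0 → v = 9.33 m/s
t = (v − v₀)/a = (9.33 − 2.33)/2.4 = 2.91 s

Phase 4 (decelerating): v₀ = 9.33 m/s, a = -1.5 m/s².
v = v₀ + at → t = (0 − 9.33) / -1.5 = 6.22 s
v² = v₀² + 2aΔx → Δx = (0² − 9.33²)/(2·-1.5) = 29.0 m
Total time = 1.02 + 6.00 + 2.91 + 6.22 = 16.2 s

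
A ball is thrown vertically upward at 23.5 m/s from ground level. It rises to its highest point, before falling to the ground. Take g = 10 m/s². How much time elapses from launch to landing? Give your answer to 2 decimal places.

4.70 s

Phase 1 (rising): v₀ = 23.5 m/s, a = -10 m/s².
v = v₀ + at → t = (0 − 23.5) / -10 = 2.35 s
v² = v₀² + 2aΔx → Δx = (0² − 23.5²)/(2·-10) = 27.6 m

Phase 2 (falling): v₀ = 0 m/s, a = -10 m/s².
Falls 27.6 m from rest: t = √(2·27.6/10) = 2.35 s; v = g·t = 23.5 m/s.
Total time = 2.35 + 2.35 = 4.70 s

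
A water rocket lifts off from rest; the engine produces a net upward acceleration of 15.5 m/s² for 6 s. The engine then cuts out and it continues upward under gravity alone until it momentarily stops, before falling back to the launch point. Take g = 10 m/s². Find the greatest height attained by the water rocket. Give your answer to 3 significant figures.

Phase 1 (powered ascent): v₀ = 0 m/s, a = 15.5 m/s².
v = v₀ + at = 0 + (15.5)(6) = 93.0 m/s
Δx = v₀t + ½at² = 0·6 + 0.5·15.5·6² = 279 m

Phase 2 (coasting upward): v₀ = 93.0 m/s, a = -10 m/s².
v = v₀ + at → t = (0 − 93.0) / -10 = 9.30 s
v² = v₀² + 2aΔx → Δx = (0² − 93.0²)/(2·-10) = 432 m
Maximum height = 279 + 432 = 711 m

711 m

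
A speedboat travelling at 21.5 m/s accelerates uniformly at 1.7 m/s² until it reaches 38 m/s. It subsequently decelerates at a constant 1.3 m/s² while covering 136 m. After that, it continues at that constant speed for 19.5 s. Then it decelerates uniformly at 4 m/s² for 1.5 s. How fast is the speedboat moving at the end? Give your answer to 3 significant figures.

Phase 1 (accelerating): v₀ = 21.5 m/s, a = 1.7 m/s².
v = v₀ + at → t = (38 − 21.5) / 1.7 = 9.71 s
v² = v₀² + 2aΔx → Δx = (38² − 21.5²)/(2·1.7) = 289 m

Phase 2 (decelerating): v₀ = 38.0 m/s, a = -1.3 m/s².
v² = v₀² + 2aΔx = 38.0² + 2·-1.3·136 = 1090 → v = 33.0 m/s
t = (v − v₀)/a = (33.0 − 38.0)/-1.3 = 3.83 s

Phase 3 (constant speed): v₀ = 33.0 m/s, a = 0 m/s².
v = v₀ + at = 33.0 + (0)(19.5) = 33.0 m/s
Δx = v₀t + ½at² = 33.0·19.5 + 0.5·0·19.5² = 644 m

Phase 4 (decelerating): v₀ = 33.0 m/s, a = -4 m/s².
v = v₀ + at = 33.0 + (-4)(1.5) = 27.0 m/s
Δx = v₀t + ½at² = 33.0·1.5 + 0.5·-4·1.5² = 45.0 m
Final speed = 27.0 m/s

27.0 m/s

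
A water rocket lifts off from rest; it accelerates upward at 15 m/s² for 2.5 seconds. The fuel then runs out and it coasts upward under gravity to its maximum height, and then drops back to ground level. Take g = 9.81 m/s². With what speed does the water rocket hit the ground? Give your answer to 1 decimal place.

48.2 m/s

Phase 1 (powered ascent): v₀ = 0 m/s, a = 15 m/s².
v = v₀ + at = 0 + (15)(2.5) = 37.5 m/s
Δx = v₀t + ½at² = 0·2.5 + 0.5·15·2.5² = 46.9 m

Phase 2 (coasting upward): v₀ = 37.5 m/s, a = -9.81 m/s².
v = v₀ + at → t = (0 − 37.5) / -9.81 = 3.82 s
v² = v₀² + 2aΔx → Δx = (0² − 37.5²)/(2·-9.81) = 71.7 m

Phase 3 (free fall): v₀ = 0 m/s, a = -9.81 m/s².
Falls 119 m from rest: t = √(2·119/9.81) = 4.92 s; v = g·t = 48.2 m/s.
Impact speed = 48.2 m/s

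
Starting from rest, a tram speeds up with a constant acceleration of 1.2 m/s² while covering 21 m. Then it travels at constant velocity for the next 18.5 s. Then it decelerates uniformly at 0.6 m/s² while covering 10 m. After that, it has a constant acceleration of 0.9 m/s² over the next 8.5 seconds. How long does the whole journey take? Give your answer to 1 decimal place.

34.4 s

Phase 1 (accelerating): v₀ = 0 m/s, a = 1.2 m/s².
v² = v₀² + 2aΔx = 0² + 2·1.2·21 = 50.4 → v = 7.10 m/s
t = (v − v₀)/a = (7.10 − 0)/1.2 = 5.92 s

Phase 2 (constant speed): v₀ = 7.10 m/s, a = 0 m/s².
v = v₀ + at = 7.10 + (0)(18.5) = 7.10 m/s
Δx = v₀t + ½at² = 7.10·18.5 + 0.5·0·18.5² = 131 m

Phase 3 (decelerating): v₀ = 7.10 m/s, a = -0.6 m/s².
v² = v₀² + 2aΔx = 7.10² + 2·-0.6·10 = 38.4 → v = 6.20 m/s
t = (v − v₀)/a = (6.20 − 7.10)/-0.6 = 1.50 s

Phase 4 (accelerating): v₀ = 6.20 m/s, a = 0.9 m/s².
v = v₀ + at = 6.20 + (0.9)(8.5) = 13.8 m/s
Δx = v₀t + ½at² = 6.20·8.5 + 0.5·0.9·8.5² = 85.2 m
Total time = 5.92 + 18.5 + 1.50 + 8.50 = 34.4 s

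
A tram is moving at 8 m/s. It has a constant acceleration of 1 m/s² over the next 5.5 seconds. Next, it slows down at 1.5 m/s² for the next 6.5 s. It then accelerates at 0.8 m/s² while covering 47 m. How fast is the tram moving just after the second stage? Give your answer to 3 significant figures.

3.75 m/s

Phase 1 (accelerating): v₀ = 8.00 m/s, a = 1 m/s².
v = v₀ + at = 8.00 + (1)(5.5) = 13.5 m/s
Δx = v₀t + ½at² = 8.00·5.5 + 0.5·1·5.5² = 59.1 m

Phase 2 (decelerating): v₀ = 13.5 m/s, a = -1.5 m/s².
v = v₀ + at = 13.5 + (-1.5)(6.5) = 3.75 m/s
Δx = v₀t + ½at² = 13.5·6.5 + 0.5·-1.5·6.5² = 56.1 m
Speed at end of phase 2 = 3.75 m/s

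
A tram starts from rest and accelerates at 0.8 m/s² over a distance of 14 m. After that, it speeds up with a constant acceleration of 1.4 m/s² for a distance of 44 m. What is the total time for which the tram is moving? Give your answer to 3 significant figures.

Phase 1 (accelerating): v₀ = 0 m/s, a = 0.8 m/s².
v² = v₀² + 2aΔx = 0² + 2·0.8·14 = 22.4 → v = 4.73 m/s
t = (v − v₀)/a = (4.73 − 0)/0.8 = 5.92 s

Phase 2 (accelerating): v₀ = 4.73 m/s, a = 1.4 m/s².
v² = v₀² + 2aΔx = 4.73² + 2·1.4·44 = 146 → v = 12.1 m/s
t = (v − v₀)/a = (12.1 − 4.73)/1.4 = 5.24 s
Total time = 5.92 + 5.24 = 11.2 s

11.2 s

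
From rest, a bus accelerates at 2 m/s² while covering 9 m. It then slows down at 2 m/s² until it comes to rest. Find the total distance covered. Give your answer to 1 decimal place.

Phase 1 (accelerating): v₀ = 0 m/s, a = 2 m/s².
v² = v₀² + 2aΔx = 0² + 2·2·9 = 36.0 → v = 6.00 m/s
t = (v − v₀)/a = (6.00 − 0)/2 = 3.00 s

Phase 2 (decelerating): v₀ = 6.00 m/s, a = -2 m/s².
v = v₀ + at → t = (0 − 6.00) / -2 = 3.00 s
v² = v₀² + 2aΔx → Δx = (0² − 6.00²)/(2·-2) = 9.00 m
Total distance = 9.00 + 9.00 = 18.0 m

18.0 m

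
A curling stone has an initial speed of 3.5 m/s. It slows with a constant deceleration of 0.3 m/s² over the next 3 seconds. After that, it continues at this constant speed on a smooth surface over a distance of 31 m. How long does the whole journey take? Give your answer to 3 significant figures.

14.9 s

Phase 1 (decelerating): v₀ = 3.50 m/s, a = -0.3 m/s².
v = v₀ + at = 3.50 + (-0.3)(3) = 2.60 m/s
Δx = v₀t + ½at² = 3.50·3 + 0.5·-0.3·3² = 9.15 m

Phase 2 (constant speed): v₀ = 2.60 m/s, a = 0 m/s².
Constant speed: t = d/v = 31/2.60 = 11.9 s
Total time = 3.00 + 11.9 = 14.9 s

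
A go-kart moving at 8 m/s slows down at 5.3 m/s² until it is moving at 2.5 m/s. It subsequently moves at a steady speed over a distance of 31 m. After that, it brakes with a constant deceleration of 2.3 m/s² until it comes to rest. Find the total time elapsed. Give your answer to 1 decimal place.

14.5 s

Phase 1 (decelerating): v₀ = 8.00 m/s, a = -5.3 m/s².
v = v₀ + at → t = (2.5 − 8.00) / -5.3 = 1.04 s
v² = v₀² + 2aΔx → Δx = (2.5² − 8.00²)/(2·-5.3) = 5.45 m

Phase 2 (constant speed): v₀ = 2.50 m/s, a = 0 m/s².
Constant speed: t = d/v = 31/2.50 = 12.4 s

Phase 3 (decelerating): v₀ = 2.50 m/s, a = -2.3 m/s².
v = v₀ + at → t = (0 − 2.50) / -2.3 = 1.09 s
v² = v₀² + 2aΔx → Δx = (0² − 2.50²)/(2·-2.3) = 1.36 m
Total time = 1.04 + 12.4 + 1.09 = 14.5 s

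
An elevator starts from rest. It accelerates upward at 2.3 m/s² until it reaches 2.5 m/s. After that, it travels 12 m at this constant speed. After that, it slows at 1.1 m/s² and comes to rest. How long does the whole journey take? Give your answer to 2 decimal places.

8.16 s

Phase 1 (accelerating): v₀ = 0 m/s, a = 2.3 m/s².
v = v₀ + at → t = (2.5 − 0) / 2.3 = 1.09 s
v² = v₀² + 2aΔx → Δx = (2.5² − 0²)/(2·2.3) = 1.36 m

Phase 2 (constant speed): v₀ = 2.50 m/s, a = 0 m/s².
Constant speed: t = d/v = 12/2.50 = 4.80 s

Phase 3 (decelerating): v₀ = 2.50 m/s, a = -1.1 m/s².
v = v₀ + at → t = (0 − 2.50) / -1.1 = 2.27 s
v² = v₀² + 2aΔx → Δx = (0² − 2.50²)/(2·-1.1) = 2.84 m
Total time = 1.09 + 4.80 + 2.27 = 8.16 s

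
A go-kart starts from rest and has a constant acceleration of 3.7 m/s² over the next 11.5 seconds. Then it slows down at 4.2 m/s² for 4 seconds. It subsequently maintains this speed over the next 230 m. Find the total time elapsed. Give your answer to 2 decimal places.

Phase 1 (accelerating): v₀ = 0 m/s, a = 3.7 m/s².
v = v₀ + at = 0 + (3.7)(11.5) = 42.6 m/s
Δx = v₀t + ½at² = 0·11.5 + 0.5·3.7·11.5² = 245 m

Phase 2 (decelerating): v₀ = 42.6 m/s, a = -4.2 m/s².
v = v₀ + at = 42.6 + (-4.2)(4) = 25.8 m/s
Δx = v₀t + ½at² = 42.6·4 + 0.5·-4.2·4² = 137 m

Phase 3 (constant speed): v₀ = 25.8 m/s, a = 0 m/s².
Constant speed: t = d/v = 230/25.8 = 8.93 s
Total time = 11.5 + 4.00 + 8.93 = 24.4 s

24.43 s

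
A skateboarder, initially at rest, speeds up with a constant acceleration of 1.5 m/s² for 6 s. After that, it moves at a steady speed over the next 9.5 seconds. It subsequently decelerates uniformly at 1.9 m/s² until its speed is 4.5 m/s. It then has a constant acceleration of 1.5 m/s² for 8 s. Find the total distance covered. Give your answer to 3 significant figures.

212 m

Phase 1 (accelerating): v₀ = 0 m/s, a = 1.5 m/s².
v = v₀ + at = 0 + (1.5)(6) = 9.00 m/s
Δx = v₀t + ½at² = 0·6 + 0.5·1.5·6² = 27.0 m

Phase 2 (constant speed): v₀ = 9.00 m/s, a = 0 m/s².
v = v₀ + at = 9.00 + (0)(9.5) = 9.00 m/s
Δx = v₀t + ½at² = 9.00·9.5 + 0.5·0·9.5² = 85.5 m

Phase 3 (decelerating): v₀ = 9.00 m/s, a = -1.9 m/s².
v = v₀ + at → t = (4.5 − 9.00) / -1.9 = 2.37 s
v² = v₀² + 2aΔx → Δx = (4.5² − 9.00²)/(2·-1.9) = 16.0 m

Phase 4 (accelerating): v₀ = 4.50 m/s, a = 1.5 m/s².
v = v₀ + at = 4.50 + (1.5)(8) = 16.5 m/s
Δx = v₀t + ½at² = 4.50·8 + 0.5·1.5·8² = 84.0 m
Total distance = 27.0 + 85.5 + 16.0 + 84.0 = 212 m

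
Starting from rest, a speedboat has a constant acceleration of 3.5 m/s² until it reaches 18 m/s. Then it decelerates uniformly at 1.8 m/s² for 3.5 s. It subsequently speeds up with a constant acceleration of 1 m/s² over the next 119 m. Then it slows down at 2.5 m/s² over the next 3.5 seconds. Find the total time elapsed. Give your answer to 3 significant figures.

19.8 s

Phase 1 (accelerating): v₀ = 0 m/s, a = 3.5 m/s².
v = v₀ + at → t = (18 − 0) / 3.5 = 5.14 s
v² = v₀² + 2aΔx → Δx = (18² − 0²)/(2·3.5) = 46.3 m

Phase 2 (decelerating): v₀ = 18.0 m/s, a = -1.8 m/s².
v = v₀ + at = 18.0 + (-1.8)(3.5) = 11.7 m/s
Δx = v₀t + ½at² = 18.0·3.5 + 0.5·-1.8·3.5² = 52.0 m

Phase 3 (accelerating): v₀ = 11.7 m/s, a = 1 m/s².
v² = v₀² + 2aΔx = 11.7² + 2·1·119 = 375 → v = 19.4 m/s
t = (v − v₀)/a = (19.4 − 11.7)/1 = 7.66 s

Phase 4 (decelerating): v₀ = 19.4 m/s, a = -2.5 m/s².
v = v₀ + at = 19.4 + (-2.5)(3.5) = 10.6 m/s
Δx = v₀t + ½at² = 19.4·3.5 + 0.5·-2.5·3.5² = 52.5 m
Total time = 5.14 + 3.50 + 7.66 + 3.50 = 19.8 s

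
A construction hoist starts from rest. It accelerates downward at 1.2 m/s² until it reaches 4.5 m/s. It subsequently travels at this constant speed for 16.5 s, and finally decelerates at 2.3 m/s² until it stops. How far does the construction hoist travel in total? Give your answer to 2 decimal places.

Phase 1 (accelerating): v₀ = 0 m/s, a = 1.2 m/s².
v = v₀ + at → t = (4.5 − 0) / 1.2 = 3.75 s
v² = v₀² + 2aΔx → Δx = (4.5² − 0²)/(2·1.2) = 8.44 m

Phase 2 (constant speed): v₀ = 4.50 m/s, a = 0 m/s².
v = v₀ + at = 4.50 + (0)(16.5) = 4.50 m/s
Δx = v₀t + ½at² = 4.50·16.5 + 0.5·0·16.5² = 74.2 m

Phase 3 (decelerating): v₀ = 4.50 m/s, a = -2.3 m/s².
v = v₀ + at → t = (0 − 4.50) / -2.3 = 1.96 s
v² = v₀² + 2aΔx → Δx = (0² − 4.50²)/(2·-2.3) = 4.40 m
Total distance = 8.44 + 74.2 + 4.40 = 87.1 m

87.09 m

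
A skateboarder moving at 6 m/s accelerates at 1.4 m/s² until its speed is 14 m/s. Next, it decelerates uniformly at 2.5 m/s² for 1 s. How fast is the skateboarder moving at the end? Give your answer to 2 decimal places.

Phase 1 (accelerating): v₀ = 6.00 m/s, a = 1.4 m/s².
v = v₀ + at → t = (14 − 6.00) / 1.4 = 5.71 s
v² = v₀² + 2aΔx → Δx = (14² − 6.00²)/(2·1.4) = 57.1 m

Phase 2 (decelerating): v₀ = 14.0 m/s, a = -2.5 m/s².
v = v₀ + at = 14.0 + (-2.5)(1) = 11.5 m/s
Δx = v₀t + ½at² = 14.0·1 + 0.5·-2.5·1² = 12.8 m
Final speed = 11.5 m/s

11.50 m/s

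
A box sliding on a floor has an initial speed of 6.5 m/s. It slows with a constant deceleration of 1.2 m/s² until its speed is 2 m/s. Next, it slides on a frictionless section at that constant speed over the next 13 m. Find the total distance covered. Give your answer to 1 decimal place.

Phase 1 (decelerating): v₀ = 6.50 m/s, a = -1.2 m/s².
v = v₀ + at → t = (2 − 6.50) / -1.2 = 3.75 s
v² = v₀² + 2aΔx → Δx = (2² − 6.50²)/(2·-1.2) = 15.9 m

Phase 2 (constant speed): v₀ = 2.00 m/s, a = 0 m/s².
Constant speed: t = d/v = 13/2.00 = 6.50 s
Total distance = 15.9 + 13.0 = 28.9 m

28.9 m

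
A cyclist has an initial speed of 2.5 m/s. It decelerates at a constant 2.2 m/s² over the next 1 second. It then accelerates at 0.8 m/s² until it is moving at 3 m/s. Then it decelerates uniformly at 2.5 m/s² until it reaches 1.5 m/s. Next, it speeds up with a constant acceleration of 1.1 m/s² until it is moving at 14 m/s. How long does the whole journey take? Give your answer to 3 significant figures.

16.3 s

Phase 1 (decelerating): v₀ = 2.50 m/s, a = -2.2 m/s².
v = v₀ + at = 2.50 + (-2.2)(1) = 0.300 m/s
Δx = v₀t + ½at² = 2.50·1 + 0.5·-2.2·1² = 1.40 m

Phase 2 (accelerating): v₀ = 0.300 m/s, a = 0.8 m/s².
v = v₀ + at → t = (3 − 0.300) / 0.8 = 3.38 s
v² = v₀² + 2aΔx → Δx = (3² − 0.300²)/(2·0.8) = 5.57 m

Phase 3 (decelerating): v₀ = 3.00 m/s, a = -2.5 m/s².
v = v₀ + at → t = (1.5 − 3.00) / -2.5 = 0.600 s
v² = v₀² + 2aΔx → Δx = (1.5² − 3.00²)/(2·-2.5) = 1.35 m

Phase 4 (accelerating): v₀ = 1.50 m/s, a = 1.1 m/s².
v = v₀ + at → t = (14 − 1.50) / 1.1 = 11.4 s
v² = v₀² + 2aΔx → Δx = (14² − 1.50²)/(2·1.1) = 88.1 m
Total time = 1.00 + 3.38 + 0.600 + 11.4 = 16.3 s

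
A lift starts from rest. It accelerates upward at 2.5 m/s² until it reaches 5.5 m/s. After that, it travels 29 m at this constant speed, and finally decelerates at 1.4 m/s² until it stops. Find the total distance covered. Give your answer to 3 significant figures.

45.9 m

Phase 1 (accelerating): v₀ = 0 m/s, a = 2.5 m/s².
v = v₀ + at → t = (5.5 − 0) / 2.5 = 2.20 s
v² = v₀² + 2aΔx → Δx = (5.5² − 0²)/(2·2.5) = 6.05 m

Phase 2 (constant speed): v₀ = 5.50 m/s, a = 0 m/s².
Constant speed: t = d/v = 29/5.50 = 5.27 s

Phase 3 (decelerating): v₀ = 5.50 m/s, a = -1.4 m/s².
v = v₀ + at → t = (0 − 5.50) / -1.4 = 3.93 s
v² = v₀² + 2aΔx → Δx = (0² − 5.50²)/(2·-1.4) = 10.8 m
Total distance = 6.05 + 29.0 + 10.8 = 45.9 m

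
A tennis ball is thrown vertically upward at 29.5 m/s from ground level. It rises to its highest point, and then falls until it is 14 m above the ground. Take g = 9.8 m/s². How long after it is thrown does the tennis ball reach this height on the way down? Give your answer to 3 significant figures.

Phase 1 (rising): v₀ = 29.5 m/s, a = -9.8 m/s².
v = v₀ + at → t = (0 − 29.5) / -9.8 = 3.01 s
v² = v₀² + 2aΔx → Δx = (0² − 29.5²)/(2·-9.8) = 44.4 m

Phase 2 (falling): v₀ = 0 m/s, a = -9.8 m/s².
Falls 30.4 m from rest: t = √(2·30.4/9.8) = 2.49 s; v = g·t = 24.4 m/s.
Total time = 3.01 + 2.49 = 5.50 s

5.50 s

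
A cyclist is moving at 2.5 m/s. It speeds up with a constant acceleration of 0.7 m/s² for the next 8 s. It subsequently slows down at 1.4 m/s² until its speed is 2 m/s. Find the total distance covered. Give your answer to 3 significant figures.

Phase 1 (accelerating): v₀ = 2.50 m/s, a = 0.7 m/s².
v = v₀ + at = 2.50 + (0.7)(8) = 8.10 m/s
Δx = v₀t + ½at² = 2.50·8 + 0.5·0.7·8² = 42.4 m

Phase 2 (decelerating): v₀ = 8.10 m/s, a = -1.4 m/s².
v = v₀ + at → t = (2 − 8.10) / -1.4 = 4.36 s
v² = v₀² + 2aΔx → Δx = (2² − 8.10²)/(2·-1.4) = 22.0 m
Total distance = 42.4 + 22.0 = 64.4 m

64.4 m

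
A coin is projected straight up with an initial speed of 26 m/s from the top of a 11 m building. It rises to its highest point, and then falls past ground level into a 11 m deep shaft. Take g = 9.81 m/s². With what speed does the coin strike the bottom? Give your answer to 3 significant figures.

33.3 m/s

Phase 1 (rising): v₀ = 26.0 m/s, a = -9.81 m/s².
v = v₀ + at → t = (0 − 26.0) / -9.81 = 2.65 s
v² = v₀² + 2aΔx → Δx = (0² − 26.0²)/(2·-9.81) = 34.5 m

Phase 2 (falling): v₀ = 0 m/s, a = -9.81 m/s².
Falls 56.5 m from rest: t = √(2·56.5/9.81) = 3.39 s; v = g·t = 33.3 m/s.
Final speed = 33.3 m/s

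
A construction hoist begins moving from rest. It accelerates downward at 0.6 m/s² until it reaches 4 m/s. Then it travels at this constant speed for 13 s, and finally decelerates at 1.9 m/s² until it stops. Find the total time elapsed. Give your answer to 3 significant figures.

21.8 s

Phase 1 (accelerating): v₀ = 0 m/s, a = 0.6 m/s².
v = v₀ + at → t = (4 − 0) / 0.6 = 6.67 s
v² = v₀² + 2aΔx → Δx = (4² − 0²)/(2·0.6) = 13.3 m

Phase 2 (constant speed): v₀ = 4.00 m/s, a = 0 m/s².
v = v₀ + at = 4.00 + (0)(13) = 4.00 m/s
Δx = v₀t + ½at² = 4.00·13 + 0.5·0·13² = 52.0 m

Phase 3 (decelerating): v₀ = 4.00 m/s, a = -1.9 m/s².
v = v₀ + at → t = (0 − 4.00) / -1.9 = 2.11 s
v² = v₀² + 2aΔx → Δx = (0² − 4.00²)/(2·-1.9) = 4.21 m
Total time = 6.67 + 13.0 + 2.11 = 21.8 s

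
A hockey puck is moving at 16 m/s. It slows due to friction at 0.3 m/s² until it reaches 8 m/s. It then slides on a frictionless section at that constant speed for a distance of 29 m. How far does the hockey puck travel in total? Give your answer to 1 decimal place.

349.0 m

Phase 1 (decelerating): v₀ = 16.0 m/s, a = -0.3 m/s².
v = v₀ + at → t = (8 − 16.0) / -0.3 = 26.7 s
v² = v₀² + 2aΔx → Δx = (8² − 16.0²)/(2·-0.3) = 320 m

Phase 2 (constant speed): v₀ = 8.00 m/s, a = 0 m/s².
Constant speed: t = d/v = 29/8.00 = 3.62 s
Total distance = 320 + 29.0 = 349 m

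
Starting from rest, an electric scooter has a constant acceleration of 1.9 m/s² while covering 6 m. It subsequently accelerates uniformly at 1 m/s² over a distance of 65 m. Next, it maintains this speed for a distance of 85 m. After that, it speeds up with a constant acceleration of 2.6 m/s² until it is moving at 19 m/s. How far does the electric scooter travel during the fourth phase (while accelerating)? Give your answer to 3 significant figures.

40.0 m

Phase 1 (accelerating): v₀ = 0 m/s, a = 1.9 m/s².
v² = v₀² + 2aΔx = 0² + 2·1.9·6 = 22.8 → v = 4.77 m/s
t = (v − v₀)/a = (4.77 − 0)/1.9 = 2.51 s

Phase 2 (accelerating): v₀ = 4.77 m/s, a = 1 m/s².
v² = v₀² + 2aΔx = 4.77² + 2·1·65 = 153 → v = 12.4 m/s
t = (v − v₀)/a = (12.4 − 4.77)/1 = 7.59 s

Phase 3 (constant speed): v₀ = 12.4 m/s, a = 0 m/s².
Constant speed: t = d/v = 85/12.4 = 6.88 s

Phase 4 (accelerating): v₀ = 12.4 m/s, a = 2.6 m/s².
v = v₀ + at → t = (19 − 12.4) / 2.6 = 2.55 s
v² = v₀² + 2aΔx → Δx = (19² − 12.4²)/(2·2.6) = 40.0 m
Distance in phase 4 = 40.0 m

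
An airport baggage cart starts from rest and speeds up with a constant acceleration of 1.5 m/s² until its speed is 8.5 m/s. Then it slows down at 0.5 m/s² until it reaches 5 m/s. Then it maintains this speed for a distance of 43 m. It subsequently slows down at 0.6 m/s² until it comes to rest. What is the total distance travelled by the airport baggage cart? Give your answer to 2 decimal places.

135.17 m

Phase 1 (accelerating): v₀ = 0 m/s, a = 1.5 m/s².
v = v₀ + at → t = (8.5 − 0) / 1.5 = 5.67 s
v² = v₀² + 2aΔx → Δx = (8.5² − 0²)/(2·1.5) = 24.1 m

Phase 2 (decelerating): v₀ = 8.50 m/s, a = -0.5 m/s².
v = v₀ + at → t = (5 − 8.50) / -0.5 = 7.00 s
v² = v₀² + 2aΔx → Δx = (5² − 8.50²)/(2·-0.5) = 47.2 m

Phase 3 (constant speed): v₀ = 5.00 m/s, a = 0 m/s².
Constant speed: t = d/v = 43/5.00 = 8.60 s

Phase 4 (decelerating): v₀ = 5.00 m/s, a = -0.6 m/s².
v = v₀ + at → t = (0 − 5.00) / -0.6 = 8.33 s
v² = v₀² + 2aΔx → Δx = (0² − 5.00²)/(2·-0.6) = 20.8 m
Total distance = 24.1 + 47.2 + 43.0 + 20.8 = 135 m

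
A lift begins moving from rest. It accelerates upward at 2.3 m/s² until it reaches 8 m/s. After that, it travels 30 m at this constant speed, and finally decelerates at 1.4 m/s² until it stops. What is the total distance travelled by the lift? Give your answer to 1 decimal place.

66.8 m

Phase 1 (accelerating): v₀ = 0 m/s, a = 2.3 m/s².
v = v₀ + at → t = (8 − 0) / 2.3 = 3.48 s
v² = v₀² + 2aΔx → Δx = (8² − 0²)/(2·2.3) = 13.9 m

Phase 2 (constant speed): v₀ = 8.00 m/s, a = 0 m/s².
Constant speed: t = d/v = 30/8.00 = 3.75 s

Phase 3 (decelerating): v₀ = 8.00 m/s, a = -1.4 m/s².
v = v₀ + at → t = (0 − 8.00) / -1.4 = 5.71 s
v² = v₀² + 2aΔx → Δx = (0² − 8.00²)/(2·-1.4) = 22.9 m
Total distance = 13.9 + 30.0 + 22.9 = 66.8 m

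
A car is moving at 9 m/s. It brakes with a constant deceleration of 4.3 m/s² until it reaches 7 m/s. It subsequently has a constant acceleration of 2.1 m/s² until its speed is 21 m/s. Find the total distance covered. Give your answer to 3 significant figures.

97.1 m

Phase 1 (decelerating): v₀ = 9.00 m/s, a = -4.3 m/s².
v = v₀ + at → t = (7 − 9.00) / -4.3 = 0.465 s
v² = v₀² + 2aΔx → Δx = (7² − 9.00²)/(2·-4.3) = 3.72 m

Phase 2 (accelerating): v₀ = 7.00 m/s, a = 2.1 m/s².
v = v₀ + at → t = (21 − 7.00) / 2.1 = 6.67 s
v² = v₀² + 2aΔx → Δx = (21² − 7.00²)/(2·2.1) = 93.3 m
Total distance = 3.72 + 93.3 = 97.1 m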